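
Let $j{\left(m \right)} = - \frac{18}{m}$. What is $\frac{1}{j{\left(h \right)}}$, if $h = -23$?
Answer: $\frac{23}{18} \approx 1.2778$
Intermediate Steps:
$\frac{1}{j{\left(h \right)}} = \frac{1}{\left(-18\right) \frac{1}{-23}} = \frac{1}{\left(-18\right) \left(- \frac{1}{23}\right)} = \frac{1}{\frac{18}{23}} = \frac{23}{18}$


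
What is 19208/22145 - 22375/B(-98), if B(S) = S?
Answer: 497376759/2170210 ≈ 229.18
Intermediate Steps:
19208/22145 - 22375/B(-98) = 19208/22145 - 22375/(-98) = 19208*(1/22145) - 22375*(-1/98) = 19208/22145 + 22375/98 = 497376759/2170210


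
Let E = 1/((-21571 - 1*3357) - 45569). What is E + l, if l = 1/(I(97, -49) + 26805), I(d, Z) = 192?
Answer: 14500/634402503 ≈ 2.2856e-5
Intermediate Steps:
E = -1/70497 (E = 1/((-21571 - 3357) - 45569) = 1/(-24928 - 45569) = 1/(-70497) = -1/70497 ≈ -1.4185e-5)
l = 1/26997 (l = 1/(192 + 26805) = 1/26997 ≈ 3.7041e-5)
E + l = -1/70497 + 1/26997 = 14500/634402503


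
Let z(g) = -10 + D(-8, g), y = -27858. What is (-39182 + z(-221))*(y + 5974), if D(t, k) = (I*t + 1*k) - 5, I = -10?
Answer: 860872792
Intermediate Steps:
D(t, k) = -5 + k - 10*t (D(t, k) = (-10*t + 1*k) - 5 = (-10*t + k) - 5 = (k - 10*t) - 5 = -5 + k - 10*t)
z(g) = 65 + g (z(g) = -10 + (-5 + g - 10*(-8)) = -10 + (-5 + g + 80) = -10 + (75 + g) = 65 + g)
(-39182 + z(-221))*(y + 5974) = (-39182 + (65 - 221))*(-27858 + 5974) = (-39182 - 156)*(-21884) = -39338*(-21884) = 860872792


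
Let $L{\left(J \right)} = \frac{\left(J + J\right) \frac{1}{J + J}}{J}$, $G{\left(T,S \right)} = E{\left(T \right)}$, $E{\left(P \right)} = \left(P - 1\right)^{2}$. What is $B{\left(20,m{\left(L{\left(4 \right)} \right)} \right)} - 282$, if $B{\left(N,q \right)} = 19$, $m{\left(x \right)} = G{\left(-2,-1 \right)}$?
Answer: $-263$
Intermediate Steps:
$E{\left(P \right)} = \left(-1 + P\right)^{2}$
$G{\left(T,S \right)} = \left(-1 + T\right)^{2}$
$L{\left(J \right)} = \frac{1}{J}$ ($L{\left(J \right)} = \frac{2 J \frac{1}{2 J}}{J} = 1 \frac{1}{J} = \frac{1}{J}$)
$m{\left(x \right)} = 9$ ($m{\left(x \right)} = \left(-1 - 2\right)^{2} = \left(-3\right)^{2} = 9$)
$B{\left(20,m{\left(L{\left(4 \right)} \right)} \right)} - 282 = 19 - 282 = -263$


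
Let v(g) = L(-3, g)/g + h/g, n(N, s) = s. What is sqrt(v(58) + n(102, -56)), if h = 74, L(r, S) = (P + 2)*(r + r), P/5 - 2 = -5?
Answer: 6*I*sqrt(1247)/29 ≈ 7.3061*I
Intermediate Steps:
P = -15 (P = 10 + 5*(-5) = 10 - 25 = -15)
L(r, S) = -26*r (L(r, S) = (-15 + 2)*(r + r) = -26*r)
v(g) = 152/g (v(g) = (-26*(-3))/g + 74/g = 78/g + 74/g = 152/g)
sqrt(v(58) + n(102, -56)) = sqrt(152/58 - 56) = sqrt(152*(1/58) - 56) = sqrt(76/29 - 56) = sqrt(-1548/29) = 6*I*sqrt(1247)/29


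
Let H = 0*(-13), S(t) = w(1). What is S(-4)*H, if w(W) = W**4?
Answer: 0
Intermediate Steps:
S(t) = 1 (S(t) = 1**4 = 1)
H = 0
S(-4)*H = 1*0 = 0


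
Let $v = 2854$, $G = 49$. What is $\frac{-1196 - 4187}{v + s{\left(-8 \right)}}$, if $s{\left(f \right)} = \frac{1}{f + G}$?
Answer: $- \frac{220703}{117015} \approx -1.8861$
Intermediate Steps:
$s{\left(f \right)} = \frac{1}{49 + f}$ ($s{\left(f \right)} = \frac{1}{f + 49} = \frac{1}{49 + f}$)
$\frac{-1196 - 4187}{v + s{\left(-8 \right)}} = \frac{-1196 - 4187}{2854 + \frac{1}{49 - 8}} = - \frac{5383}{2854 + \frac{1}{41}} = - \frac{5383}{\frac{117015}{41}} = \left(-5383\right) \frac{41}{117015} = - \frac{220703}{117015}$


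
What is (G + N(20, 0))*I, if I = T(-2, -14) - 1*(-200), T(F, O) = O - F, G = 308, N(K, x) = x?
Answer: 57904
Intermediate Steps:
I = 188 (I = (-14 - 1*(-2)) - 1*(-200) = (-14 + 2) + 200 = -12 + 200 = 188)
(G + N(20, 0))*I = (308 + 0)*188 = 308*188 = 57904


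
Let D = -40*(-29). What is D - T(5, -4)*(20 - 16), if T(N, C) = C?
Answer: 1176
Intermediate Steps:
D = 1160
D - T(5, -4)*(20 - 16) = 1160 - (-4)*(20 - 16) = 1160 - (-4)*4 = 1160 - 1*(-16) = 1160 + 16 = 1176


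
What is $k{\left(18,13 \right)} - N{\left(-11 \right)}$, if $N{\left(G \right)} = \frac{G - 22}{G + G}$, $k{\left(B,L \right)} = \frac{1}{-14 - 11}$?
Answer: $- \frac{77}{50} \approx -1.54$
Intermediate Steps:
$k{\left(B,L \right)} = - \frac{1}{25}$ ($k{\left(B,L \right)} = \frac{1}{-25} = - \frac{1}{25}$)
$N{\left(G \right)} = \frac{-22 + G}{2 G}$
$k{\left(18,13 \right)} - N{\left(-11 \right)} = - \frac{1}{25} - \frac{-22 - 11}{2 \left(-11\right)} = - \frac{1}{25} - \frac{1}{2} \left(- \frac{1}{11}\right) \left(-33\right) = - \frac{1}{25} - \frac{3}{2} = - \frac{77}{50}$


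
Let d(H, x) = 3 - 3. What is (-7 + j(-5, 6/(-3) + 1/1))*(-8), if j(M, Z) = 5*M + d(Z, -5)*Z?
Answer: 256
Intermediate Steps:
d(H, x) = 0
j(M, Z) = 5*M (j(M, Z) = 5*M + 0*Z = 5*M + 0 = 5*M)
(-7 + j(-5, 6/(-3) + 1/1))*(-8) = (-7 + 5*(-5))*(-8) = (-7 - 25)*(-8) = -32*(-8) = 256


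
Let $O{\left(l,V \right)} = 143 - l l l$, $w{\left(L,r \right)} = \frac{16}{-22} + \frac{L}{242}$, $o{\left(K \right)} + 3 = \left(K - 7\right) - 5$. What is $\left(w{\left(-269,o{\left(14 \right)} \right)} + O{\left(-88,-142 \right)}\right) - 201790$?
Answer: $\frac{116117205}{242} \approx 4.7982 \cdot 10^{5}$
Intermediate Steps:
$o{\left(K \right)} = -15 + K$ ($o{\left(K \right)} = -3 + \left(\left(K - 7\right) - 5\right) = -3 + \left(\left(-7 + K\right) - 5\right) = -3 + \left(-12 + K\right) = -15 + K$)
$w{\left(L,r \right)} = - \frac{8}{11} + \frac{L}{242}$ ($w{\left(L,r \right)} = 16 \left(- \frac{1}{22}\right) + L \frac{1}{242} = - \frac{8}{11} + \frac{L}{242}$)
$O{\left(l,V \right)} = 143 - l^{3}$ ($O{\left(l,V \right)} = 143 - l l^{2} = 143 - l^{3}$)
$\left(w{\left(-269,o{\left(14 \right)} \right)} + O{\left(-88,-142 \right)}\right) - 201790 = \left(\left(- \frac{8}{11} + \frac{1}{242} \left(-269\right)\right) + \left(143 - \left(-88\right)^{3}\right)\right) - 201790 = \left(\left(- \frac{8}{11} - \frac{269}{242}\right) + \left(143 - -681472\right)\right) - 201790 = \left(- \frac{445}{242} + \left(143 + 681472\right)\right) - 201790 = \left(- \frac{445}{242} + 681615\right) - 201790 = \frac{164950385}{242} - 201790 = \frac{116117205}{242}$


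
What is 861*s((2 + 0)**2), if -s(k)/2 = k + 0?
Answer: -6888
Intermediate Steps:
s(k) = -2*k (s(k) = -2*(k + 0) = -2*k)
861*s((2 + 0)**2) = 861*(-2*(2 + 0)**2) = 861*(-2*2**2) = 861*(-2*4) = 861*(-8) = -6888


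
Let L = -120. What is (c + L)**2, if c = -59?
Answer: 32041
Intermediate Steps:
(c + L)**2 = (-59 - 120)**2 = (-179)**2 = 32041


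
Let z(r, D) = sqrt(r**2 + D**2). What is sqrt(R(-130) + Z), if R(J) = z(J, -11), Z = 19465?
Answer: sqrt(19465 + sqrt(17021)) ≈ 139.98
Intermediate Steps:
z(r, D) = sqrt(D**2 + r**2)
R(J) = sqrt(121 + J**2) (R(J) = sqrt((-11)**2 + J**2) = sqrt(121 + J**2))
sqrt(R(-130) + Z) = sqrt(sqrt(121 + (-130)**2) + 19465) = sqrt(sqrt(121 + 16900) + 19465) = sqrt(sqrt(17021) + 19465) = sqrt(19465 + sqrt(17021))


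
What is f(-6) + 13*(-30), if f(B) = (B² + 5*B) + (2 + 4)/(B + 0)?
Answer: -385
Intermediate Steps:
f(B) = B² + 5*B + 6/B (f(B) = (B² + 5*B) + 6/B = B² + 5*B + 6/B)
f(-6) + 13*(-30) = (6 + (-6)²*(5 - 6))/(-6) + 13*(-30) = -(6 + 36*(-1))/6 - 390 = -(6 - 36)/6 - 390 = -⅙*(-30) - 390 = 5 - 390 = -385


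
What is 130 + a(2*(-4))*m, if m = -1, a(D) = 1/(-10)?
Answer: 1301/10 ≈ 130.10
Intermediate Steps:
a(D) = -1/10
130 + a(2*(-4))*m = 130 - 1/10*(-1) = 130 + 1/10 = 1301/10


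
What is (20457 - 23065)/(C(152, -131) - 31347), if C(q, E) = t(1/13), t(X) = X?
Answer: 16952/203755 ≈ 0.083198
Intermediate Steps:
C(q, E) = 1/13
(20457 - 23065)/(C(152, -131) - 31347) = (20457 - 23065)/(1/13 - 31347) = -2608/(-407510/13) = -2608*(-13/407510) = 16952/203755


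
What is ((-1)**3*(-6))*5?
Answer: 30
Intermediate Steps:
((-1)**3*(-6))*5 = -1*(-6)*5 = 6*5 = 30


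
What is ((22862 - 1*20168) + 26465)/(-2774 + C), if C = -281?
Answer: -2243/235 ≈ -9.5447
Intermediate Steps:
((22862 - 1*20168) + 26465)/(-2774 + C) = ((22862 - 1*20168) + 26465)/(-2774 - 281) = ((22862 - 20168) + 26465)/(-3055) = (2694 + 26465)*(-1/3055) = 29159*(-1/3055) = -2243/235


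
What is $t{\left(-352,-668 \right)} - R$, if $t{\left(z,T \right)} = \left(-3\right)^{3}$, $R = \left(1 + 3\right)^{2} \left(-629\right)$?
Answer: $10037$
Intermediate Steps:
$R = -10064$ ($R = 4^{2} \left(-629\right) = 16 \left(-629\right) = -10064$)
$t{\left(z,T \right)} = -27$
$t{\left(-352,-668 \right)} - R = -27 - -10064 = -27 + 10064 = 10037$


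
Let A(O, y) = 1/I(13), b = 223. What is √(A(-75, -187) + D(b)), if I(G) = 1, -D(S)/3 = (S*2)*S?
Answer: I*√298373 ≈ 546.24*I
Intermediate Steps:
D(S) = -6*S² (D(S) = -3*S*2*S = -3*2*S*S = -6*S²)
A(O, y) = 1 (A(O, y) = 1/1 = 1)
√(A(-75, -187) + D(b)) = √(1 - 6*223²) = √(1 - 6*49729) = √(1 - 298374) = √(-298373) = I*√298373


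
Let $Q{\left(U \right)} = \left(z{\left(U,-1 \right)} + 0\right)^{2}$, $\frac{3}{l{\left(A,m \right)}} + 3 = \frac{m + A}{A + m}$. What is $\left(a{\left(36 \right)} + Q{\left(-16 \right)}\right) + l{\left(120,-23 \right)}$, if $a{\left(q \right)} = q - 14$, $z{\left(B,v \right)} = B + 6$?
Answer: $\frac{241}{2} \approx 120.5$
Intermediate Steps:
$z{\left(B,v \right)} = 6 + B$
$a{\left(q \right)} = -14 + q$
$l{\left(A,m \right)} = - \frac{3}{2}$ ($l{\left(A,m \right)} = \frac{3}{-3 + \frac{m + A}{A + m}} = \frac{3}{-3 + \frac{A + m}{A + m}} = \frac{3}{-3 + 1} = \frac{3}{-2} = 3 \left(- \frac{1}{2}\right) = - \frac{3}{2}$)
$Q{\left(U \right)} = \left(6 + U\right)^{2}$ ($Q{\left(U \right)} = \left(\left(6 + U\right) + 0\right)^{2} = \left(6 + U\right)^{2}$)
$\left(a{\left(36 \right)} + Q{\left(-16 \right)}\right) + l{\left(120,-23 \right)} = \left(\left(-14 + 36\right) + \left(6 - 16\right)^{2}\right) - \frac{3}{2} = \left(22 + \left(-10\right)^{2}\right) - \frac{3}{2} = \left(22 + 100\right) - \frac{3}{2} = 122 - \frac{3}{2} = \frac{241}{2}$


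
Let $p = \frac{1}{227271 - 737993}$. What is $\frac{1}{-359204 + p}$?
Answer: $- \frac{510722}{183453385289} \approx -2.7839 \cdot 10^{-6}$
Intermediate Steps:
$p = - \frac{1}{510722}$ ($p = \frac{1}{-510722} = - \frac{1}{510722} \approx -1.958 \cdot 10^{-6}$)
$\frac{1}{-359204 + p} = \frac{1}{-359204 - \frac{1}{510722}} = \frac{1}{- \frac{183453385289}{510722}} = - \frac{510722}{183453385289}$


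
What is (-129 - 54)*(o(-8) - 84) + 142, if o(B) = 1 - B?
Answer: 13867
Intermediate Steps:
(-129 - 54)*(o(-8) - 84) + 142 = (-129 - 54)*((1 - 1*(-8)) - 84) + 142 = -183*((1 + 8) - 84) + 142 = -183*(9 - 84) + 142 = -183*(-75) + 142 = 13725 + 142 = 13867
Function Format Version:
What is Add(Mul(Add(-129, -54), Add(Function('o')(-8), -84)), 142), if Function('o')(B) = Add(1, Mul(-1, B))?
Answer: 13867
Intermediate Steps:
Add(Mul(Add(-129, -54), Add(Function('o')(-8), -84)), 142) = Add(Mul(Add(-129, -54), Add(Add(1, Mul(-1, -8)), -84)), 142) = Add(Mul(-183, Add(Add(1, 8), -84)), 142) = Add(Mul(-183, Add(9, -84)), 142) = Add(Mul(-183, -75), 142) = Add(13725, 142) = 13867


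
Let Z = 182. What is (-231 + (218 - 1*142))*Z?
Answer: -28210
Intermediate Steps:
(-231 + (218 - 1*142))*Z = (-231 + (218 - 1*142))*182 = (-231 + (218 - 142))*182 = (-231 + 76)*182 = -155*182 = -28210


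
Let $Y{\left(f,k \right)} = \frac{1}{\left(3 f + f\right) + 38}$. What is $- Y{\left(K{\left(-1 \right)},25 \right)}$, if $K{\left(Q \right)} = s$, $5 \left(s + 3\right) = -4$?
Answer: $- \frac{5}{114} \approx -0.04386$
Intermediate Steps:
$s = - \frac{19}{5}$ ($s = -3 + \frac{1}{5} \left(-4\right) = -3 - \frac{4}{5} = - \frac{19}{5} \approx -3.8$)
$K{\left(Q \right)} = - \frac{19}{5}$
$Y{\left(f,k \right)} = \frac{1}{38 + 4 f}$ ($Y{\left(f,k \right)} = \frac{1}{4 f + 38} = \frac{1}{38 + 4 f}$)
$- Y{\left(K{\left(-1 \right)},25 \right)} = - \frac{1}{2 \left(19 + 2 \left(- \frac{19}{5}\right)\right)} = - \frac{1}{2 \left(19 - \frac{38}{5}\right)} = - \frac{1}{2 \cdot \frac{57}{5}} = - \frac{5}{2 \cdot 57} = \left(-1\right) \frac{5}{114} = - \frac{5}{114}$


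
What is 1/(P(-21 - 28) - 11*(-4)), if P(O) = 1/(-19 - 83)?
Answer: 102/4487 ≈ 0.022732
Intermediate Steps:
P(O) = -1/102 (P(O) = 1/(-102) = -1/102)
1/(P(-21 - 28) - 11*(-4)) = 1/(-1/102 - 11*(-4)) = 1/(-1/102 + 44) = 1/(4487/102) = 102/4487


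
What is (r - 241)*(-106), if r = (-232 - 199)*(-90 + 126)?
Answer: 1670242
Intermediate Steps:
r = -15516 (r = -431*36 = -15516)
(r - 241)*(-106) = (-15516 - 241)*(-106) = -15757*(-106) = 1670242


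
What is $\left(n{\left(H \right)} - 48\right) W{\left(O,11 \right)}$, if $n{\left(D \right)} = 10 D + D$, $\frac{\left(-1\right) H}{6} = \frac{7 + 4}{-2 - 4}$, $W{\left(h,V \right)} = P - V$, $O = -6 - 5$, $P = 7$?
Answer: $-292$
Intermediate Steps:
$O = -11$
$W{\left(h,V \right)} = 7 - V$
$H = 11$ ($H = - 6 \frac{7 + 4}{-2 - 4} = - 6 \frac{11}{-6} = - 6 \cdot 11 \left(- \frac{1}{6}\right) = \left(-6\right) \left(- \frac{11}{6}\right) = 11$)
$n{\left(D \right)} = 11 D$
$\left(n{\left(H \right)} - 48\right) W{\left(O,11 \right)} = \left(11 \cdot 11 - 48\right) \left(7 - 11\right) = \left(121 - 48\right) \left(7 - 11\right) = 73 \left(-4\right) = -292$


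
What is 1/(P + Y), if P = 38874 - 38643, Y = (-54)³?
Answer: -1/157233 ≈ -6.3600e-6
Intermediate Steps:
Y = -157464
P = 231
1/(P + Y) = 1/(231 - 157464) = 1/(-157233) = -1/157233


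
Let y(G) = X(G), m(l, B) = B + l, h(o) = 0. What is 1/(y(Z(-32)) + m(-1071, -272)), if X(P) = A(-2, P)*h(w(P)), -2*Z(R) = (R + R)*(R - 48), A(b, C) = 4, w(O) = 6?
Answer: -1/1343 ≈ -0.00074460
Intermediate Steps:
Z(R) = -R*(-48 + R) (Z(R) = -(R + R)*(R - 48)/2 = -2*R*(-48 + R)/2 = -R*(-48 + R))
X(P) = 0 (X(P) = 4*0 = 0)
y(G) = 0
1/(y(Z(-32)) + m(-1071, -272)) = 1/(0 + (-272 - 1071)) = 1/(0 - 1343) = 1/(-1343) = -1/1343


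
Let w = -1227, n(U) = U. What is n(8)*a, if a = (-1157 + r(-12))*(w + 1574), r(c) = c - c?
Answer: -3211832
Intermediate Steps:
r(c) = 0
a = -401479 (a = (-1157 + 0)*(-1227 + 1574) = -1157*347 = -401479)
n(8)*a = 8*(-401479) = -3211832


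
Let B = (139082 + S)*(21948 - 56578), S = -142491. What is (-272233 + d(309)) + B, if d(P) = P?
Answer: 117781746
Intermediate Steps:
B = 118053670 (B = (139082 - 142491)*(21948 - 56578) = -3409*(-34630) = 118053670)
(-272233 + d(309)) + B = (-272233 + 309) + 118053670 = -271924 + 118053670 = 117781746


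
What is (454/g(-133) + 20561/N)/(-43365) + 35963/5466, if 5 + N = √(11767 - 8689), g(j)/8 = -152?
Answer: 482418224673881/73331085075360 - 61683*√38/44131115 ≈ 6.5700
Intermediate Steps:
g(j) = -1216 (g(j) = 8*(-152) = -1216)
N = -5 + 9*√38 (N = -5 + √(11767 - 8689) = -5 + √3078 = -5 + 9*√38 ≈ 50.480)
(454/g(-133) + 20561/N)/(-43365) + 35963/5466 = (454/(-1216) + 20561/(-5 + 9*√38))/(-43365) + 35963/5466 = (454*(-1/1216) + 20561/(-5 + 9*√38))*(-1/43365) + 35963*(1/5466) = (-227/608 + 20561/(-5 + 9*√38))*(-1/43365) + 35963/5466 = (227/26365920 - 20561/(43365*(-5 + 9*√38))) + 35963/5466 = 52677712319/8006451040 - 20561/(43365*(-5 + 9*√38))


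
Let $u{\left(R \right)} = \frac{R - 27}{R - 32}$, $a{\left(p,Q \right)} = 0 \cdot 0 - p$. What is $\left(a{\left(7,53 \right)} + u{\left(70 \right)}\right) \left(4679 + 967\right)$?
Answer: $- \frac{629529}{19} \approx -33133.0$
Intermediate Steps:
$a{\left(p,Q \right)} = - p$ ($a{\left(p,Q \right)} = 0 - p = - p$)
$u{\left(R \right)} = \frac{-27 + R}{-32 + R}$
$\left(a{\left(7,53 \right)} + u{\left(70 \right)}\right) \left(4679 + 967\right) = \left(\left(-1\right) 7 + \frac{-27 + 70}{-32 + 70}\right) \left(4679 + 967\right) = \left(-7 + \frac{1}{38} \cdot 43\right) 5646 = \left(-7 + \frac{43}{38}\right) 5646 = \left(- \frac{223}{38}\right) 5646 = - \frac{629529}{19}$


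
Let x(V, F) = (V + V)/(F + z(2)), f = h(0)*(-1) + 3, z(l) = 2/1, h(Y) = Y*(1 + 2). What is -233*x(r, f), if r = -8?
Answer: 3728/5 ≈ 745.60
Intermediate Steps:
h(Y) = 3*Y (h(Y) = Y*3 = 3*Y)
z(l) = 2 (z(l) = 2*1 = 2)
f = 3 (f = (3*0)*(-1) + 3 = 0*(-1) + 3 = 0 + 3 = 3)
x(V, F) = 2*V/(2 + F) (x(V, F) = (V + V)/(F + 2) = (2*V)/(2 + F) = 2*V/(2 + F))
-233*x(r, f) = -466*(-8)/(2 + 3) = -466*(-8)/5 = -233*(-16/5) = 3728/5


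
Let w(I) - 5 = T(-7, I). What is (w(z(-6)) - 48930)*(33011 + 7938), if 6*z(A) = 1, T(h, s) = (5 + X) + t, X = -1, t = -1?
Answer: -2003306978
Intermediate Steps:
T(h, s) = 3 (T(h, s) = (5 - 1) - 1 = 4 - 1 = 3)
z(A) = ⅙ (z(A) = (⅙)*1 = ⅙)
w(I) = 8 (w(I) = 5 + 3 = 8)
(w(z(-6)) - 48930)*(33011 + 7938) = (8 - 48930)*(33011 + 7938) = -48922*40949 = -2003306978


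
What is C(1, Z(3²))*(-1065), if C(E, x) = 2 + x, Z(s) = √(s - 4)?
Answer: -2130 - 1065*√5 ≈ -4511.4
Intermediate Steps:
Z(s) = √(-4 + s)
C(1, Z(3²))*(-1065) = (2 + √(-4 + 3²))*(-1065) = (2 + √(-4 + 9))*(-1065) = (2 + √5)*(-1065) = -2130 - 1065*√5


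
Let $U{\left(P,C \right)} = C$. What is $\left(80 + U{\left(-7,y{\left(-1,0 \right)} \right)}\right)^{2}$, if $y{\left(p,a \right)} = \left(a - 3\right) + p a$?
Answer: $5929$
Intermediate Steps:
$y{\left(p,a \right)} = -3 + a + a p$ ($y{\left(p,a \right)} = \left(-3 + a\right) + a p = -3 + a + a p$)
$\left(80 + U{\left(-7,y{\left(-1,0 \right)} \right)}\right)^{2} = \left(80 + \left(-3 + 0 + 0 \left(-1\right)\right)\right)^{2} = \left(80 + \left(-3 + 0 + 0\right)\right)^{2} = \left(80 - 3\right)^{2} = 77^{2} = 5929$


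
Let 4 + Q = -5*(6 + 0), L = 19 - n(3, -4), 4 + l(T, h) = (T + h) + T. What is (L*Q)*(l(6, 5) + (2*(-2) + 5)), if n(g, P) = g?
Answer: -7616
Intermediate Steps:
l(T, h) = -4 + h + 2*T (l(T, h) = -4 + ((T + h) + T) = -4 + (h + 2*T) = -4 + h + 2*T)
L = 16 (L = 19 - 1*3 = 19 - 3 = 16)
Q = -34 (Q = -4 - 5*(6 + 0) = -4 - 5*6 = -4 - 30 = -34)
(L*Q)*(l(6, 5) + (2*(-2) + 5)) = (16*(-34))*((-4 + 5 + 2*6) + (2*(-2) + 5)) = -544*((-4 + 5 + 12) + (-4 + 5)) = -544*(13 + 1) = -544*14 = -7616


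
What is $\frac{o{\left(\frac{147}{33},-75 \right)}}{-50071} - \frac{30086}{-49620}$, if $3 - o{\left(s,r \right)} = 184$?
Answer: $\frac{757708663}{1242261510} \approx 0.60994$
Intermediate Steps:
$o{\left(s,r \right)} = -181$ ($o{\left(s,r \right)} = 3 - 184 = -181$)
$\frac{o{\left(\frac{147}{33},-75 \right)}}{-50071} - \frac{30086}{-49620} = - \frac{181}{-50071} - \frac{30086}{-49620} = \left(-181\right) \left(- \frac{1}{50071}\right) - - \frac{15043}{24810} = \frac{181}{50071} + \frac{15043}{24810} = \frac{757708663}{1242261510}$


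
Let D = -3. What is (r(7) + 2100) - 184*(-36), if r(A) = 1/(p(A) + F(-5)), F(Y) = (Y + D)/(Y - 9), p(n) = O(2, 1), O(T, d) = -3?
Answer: 148301/17 ≈ 8723.6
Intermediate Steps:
p(n) = -3
F(Y) = (-3 + Y)/(-9 + Y) (F(Y) = (Y - 3)/(Y - 9) = (-3 + Y)/(-9 + Y))
r(A) = -7/17 (r(A) = 1/(-3 + (-3 - 5)/(-9 - 5)) = 1/(-3 - 8/(-14)) = 1/(-3 - 1/14*(-8)) = 1/(-3 + 4/7) = 1/(-17/7) = -7/17)
(r(7) + 2100) - 184*(-36) = (-7/17 + 2100) - 184*(-36) = 35693/17 + 6624 = 148301/17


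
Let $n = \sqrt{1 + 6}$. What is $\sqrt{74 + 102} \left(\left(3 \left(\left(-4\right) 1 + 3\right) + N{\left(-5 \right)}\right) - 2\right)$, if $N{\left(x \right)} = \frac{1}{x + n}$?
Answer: $- \frac{190 \sqrt{11}}{9} - \frac{2 \sqrt{77}}{9} \approx -71.968$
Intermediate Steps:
$n = \sqrt{7} \approx 2.6458$
$N{\left(x \right)} = \frac{1}{x + \sqrt{7}}$
$\sqrt{74 + 102} \left(\left(3 \left(\left(-4\right) 1 + 3\right) + N{\left(-5 \right)}\right) - 2\right) = \sqrt{74 + 102} \left(\left(3 \left(\left(-4\right) 1 + 3\right) + \frac{1}{-5 + \sqrt{7}}\right) - 2\right) = \sqrt{176} \left(\left(3 \left(-4 + 3\right) + \frac{1}{-5 + \sqrt{7}}\right) - 2\right) = 4 \sqrt{11} \left(\left(3 \left(-1\right) + \frac{1}{-5 + \sqrt{7}}\right) - 2\right) = 4 \sqrt{11} \left(\left(-3 + \frac{1}{-5 + \sqrt{7}}\right) - 2\right) = 4 \sqrt{11} \left(-5 + \frac{1}{-5 + \sqrt{7}}\right)$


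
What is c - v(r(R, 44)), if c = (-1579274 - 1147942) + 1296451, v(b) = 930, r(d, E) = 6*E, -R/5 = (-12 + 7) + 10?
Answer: -1431695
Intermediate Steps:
R = -25 (R = -5*((-12 + 7) + 10) = -5*(-5 + 10) = -5*5 = -25)
c = -1430765 (c = -2727216 + 1296451 = -1430765)
c - v(r(R, 44)) = -1430765 - 1*930 = -1430765 - 930 = -1431695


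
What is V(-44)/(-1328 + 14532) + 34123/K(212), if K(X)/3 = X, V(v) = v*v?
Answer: 112947847/2099436 ≈ 53.799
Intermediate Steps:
V(v) = v²
K(X) = 3*X
V(-44)/(-1328 + 14532) + 34123/K(212) = (-44)²/(-1328 + 14532) + 34123/((3*212)) = 1936/13204 + 34123/636 = 1936*(1/13204) + 34123*(1/636) = 484/3301 + 34123/636 = 112947847/2099436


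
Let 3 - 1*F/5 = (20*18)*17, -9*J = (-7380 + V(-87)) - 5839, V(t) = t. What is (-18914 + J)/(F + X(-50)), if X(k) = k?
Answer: 31384/55143 ≈ 0.56914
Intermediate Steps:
J = 13306/9 (J = -((-7380 - 87) - 5839)/9 = -(-7467 - 5839)/9 = -⅑*(-13306) = 13306/9 ≈ 1478.4)
F = -30585 (F = 15 - 5*20*18*17 = 15 - 1800*17 = 15 - 5*6120 = 15 - 30600 = -30585)
(-18914 + J)/(F + X(-50)) = (-18914 + 13306/9)/(-30585 - 50) = -156920/9/(-30635) = -156920/9*(-1/30635) = 31384/55143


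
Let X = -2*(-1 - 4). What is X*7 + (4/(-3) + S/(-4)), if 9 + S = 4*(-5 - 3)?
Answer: 947/12 ≈ 78.917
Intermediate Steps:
S = -41 (S = -9 + 4*(-5 - 3) = -9 + 4*(-8) = -9 - 32 = -41)
X = 10 (X = -2*(-5) = 10)
X*7 + (4/(-3) + S/(-4)) = 10*7 + (4/(-3) - 41/(-4)) = 70 + (4*(-⅓) - 41*(-¼)) = 70 + (-4/3 + 41/4) = 70 + 107/12 = 947/12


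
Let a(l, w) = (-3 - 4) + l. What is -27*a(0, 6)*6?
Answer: 1134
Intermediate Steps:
a(l, w) = -7 + l
-27*a(0, 6)*6 = -27*(-7 + 0)*6 = -27*(-7)*6 = 189*6 = 1134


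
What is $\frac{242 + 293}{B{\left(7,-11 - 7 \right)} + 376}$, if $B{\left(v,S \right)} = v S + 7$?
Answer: $\frac{535}{257} \approx 2.0817$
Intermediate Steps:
$B{\left(v,S \right)} = 7 + S v$ ($B{\left(v,S \right)} = S v + 7 = 7 + S v$)
$\frac{242 + 293}{B{\left(7,-11 - 7 \right)} + 376} = \frac{242 + 293}{\left(7 + \left(-11 - 7\right) 7\right) + 376} = \frac{535}{\left(7 - 126\right) + 376} = \frac{535}{-119 + 376} = \frac{535}{257}$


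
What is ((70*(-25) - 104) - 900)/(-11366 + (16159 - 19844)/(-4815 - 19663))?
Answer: 67412412/278213263 ≈ 0.24230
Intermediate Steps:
((70*(-25) - 104) - 900)/(-11366 + (16159 - 19844)/(-4815 - 19663)) = ((-1750 - 104) - 900)/(-11366 - 3685/(-24478)) = (-1854 - 900)/(-11366 - 3685*(-1/24478)) = -2754/(-11366 + 3685/24478) = -2754/(-278213263/24478) = -2754*(-24478/278213263) = 67412412/278213263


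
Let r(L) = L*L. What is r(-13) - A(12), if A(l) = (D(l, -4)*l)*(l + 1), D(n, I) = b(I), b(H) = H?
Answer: 793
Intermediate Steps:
r(L) = L²
D(n, I) = I
A(l) = -4*l*(1 + l) (A(l) = (-4*l)*(l + 1) = (-4*l)*(1 + l) = -4*l*(1 + l))
r(-13) - A(12) = (-13)² - (-4)*12*(1 + 12) = 169 - (-4)*12*13 = 169 - 1*(-624) = 169 + 624 = 793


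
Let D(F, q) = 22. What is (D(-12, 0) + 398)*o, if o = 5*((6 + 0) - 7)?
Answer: -2100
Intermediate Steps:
o = -5 (o = 5*(6 - 7) = 5*(-1) = -5)
(D(-12, 0) + 398)*o = (22 + 398)*(-5) = 420*(-5) = -2100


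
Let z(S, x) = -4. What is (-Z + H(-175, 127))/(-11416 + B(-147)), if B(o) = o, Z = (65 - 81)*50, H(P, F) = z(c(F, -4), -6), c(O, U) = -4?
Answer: -796/11563 ≈ -0.068840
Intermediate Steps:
H(P, F) = -4
Z = -800 (Z = -16*50 = -800)
(-Z + H(-175, 127))/(-11416 + B(-147)) = (-1*(-800) - 4)/(-11416 - 147) = (800 - 4)/(-11563) = 796*(-1/11563) = -796/11563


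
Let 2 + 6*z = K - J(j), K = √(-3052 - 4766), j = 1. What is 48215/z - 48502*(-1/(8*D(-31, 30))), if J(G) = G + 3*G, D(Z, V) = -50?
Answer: -89602559/261800 - 48215*I*√7818/1309 ≈ -342.26 - 3256.8*I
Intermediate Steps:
J(G) = 4*G
K = I*√7818 (K = √(-7818) = I*√7818 ≈ 88.419*I)
z = -1 + I*√7818/6 (z = -⅓ + (I*√7818 - 4)/6 = -⅓ + (-4 + I*√7818)/6 = -⅓ + (-⅔ + I*√7818/6) = -1 + I*√7818/6 ≈ -1.0 + 14.737*I)
48215/z - 48502*(-1/(8*D(-31, 30))) = 48215/(-1 + I*√7818/6) - 48502/((-8*(-50))) = 48215/(-1 + I*√7818/6) - 48502/400 = 48215/(-1 + I*√7818/6) - 48502*1/400 = 48215/(-1 + I*√7818/6) - 24251/200 = -24251/200 + 48215/(-1 + I*√7818/6)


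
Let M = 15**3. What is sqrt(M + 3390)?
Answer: sqrt(6765) ≈ 82.250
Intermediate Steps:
M = 3375
sqrt(M + 3390) = sqrt(3375 + 3390) = sqrt(6765)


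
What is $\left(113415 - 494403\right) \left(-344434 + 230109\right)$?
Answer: $43556453100$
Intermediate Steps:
$\left(113415 - 494403\right) \left(-344434 + 230109\right) = \left(-380988\right) \left(-114325\right) = 43556453100$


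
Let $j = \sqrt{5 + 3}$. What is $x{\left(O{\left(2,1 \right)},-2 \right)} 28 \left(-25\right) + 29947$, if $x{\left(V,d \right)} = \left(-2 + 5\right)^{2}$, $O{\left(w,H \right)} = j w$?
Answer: $23647$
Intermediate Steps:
$j = 2 \sqrt{2}$ ($j = \sqrt{8} = 2 \sqrt{2} \approx 2.8284$)
$O{\left(w,H \right)} = 2 w \sqrt{2}$ ($O{\left(w,H \right)} = 2 \sqrt{2} w = 2 w \sqrt{2}$)
$x{\left(V,d \right)} = 9$ ($x{\left(V,d \right)} = 3^{2} = 9$)
$x{\left(O{\left(2,1 \right)},-2 \right)} 28 \left(-25\right) + 29947 = 9 \cdot 28 \left(-25\right) + 29947 = 252 \left(-25\right) + 29947 = -6300 + 29947 = 23647$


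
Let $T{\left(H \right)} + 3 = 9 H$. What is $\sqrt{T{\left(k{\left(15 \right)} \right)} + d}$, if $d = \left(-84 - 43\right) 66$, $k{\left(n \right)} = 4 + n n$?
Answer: $2 i \sqrt{1581} \approx 79.524 i$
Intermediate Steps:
$k{\left(n \right)} = 4 + n^{2}$
$T{\left(H \right)} = -3 + 9 H$
$d = -8382$ ($d = \left(-84 - 43\right) 66 = \left(-127\right) 66 = -8382$)
$\sqrt{T{\left(k{\left(15 \right)} \right)} + d} = \sqrt{\left(-3 + 9 \left(4 + 15^{2}\right)\right) - 8382} = \sqrt{\left(-3 + 9 \left(4 + 225\right)\right) - 8382} = \sqrt{\left(-3 + 9 \cdot 229\right) - 8382} = \sqrt{\left(-3 + 2061\right) - 8382} = \sqrt{2058 - 8382} = \sqrt{-6324} = 2 i \sqrt{1581}$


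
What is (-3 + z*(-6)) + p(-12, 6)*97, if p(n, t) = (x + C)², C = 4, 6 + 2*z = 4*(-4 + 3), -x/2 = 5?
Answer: 3519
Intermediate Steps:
x = -10 (x = -2*5 = -10)
z = -5 (z = -3 + (4*(-4 + 3))/2 = -3 + (4*(-1))/2 = -3 + (½)*(-4) = -3 - 2 = -5)
p(n, t) = 36 (p(n, t) = (-10 + 4)² = (-6)² = 36)
(-3 + z*(-6)) + p(-12, 6)*97 = (-3 - 5*(-6)) + 36*97 = (-3 + 30) + 3492 = 27 + 3492 = 3519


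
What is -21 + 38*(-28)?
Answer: -1085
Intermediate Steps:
-21 + 38*(-28) = -21 - 1064 = -1085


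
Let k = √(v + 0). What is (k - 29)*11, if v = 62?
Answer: -319 + 11*√62 ≈ -232.39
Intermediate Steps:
k = √62 (k = √(62 + 0) = √62 ≈ 7.8740)
(k - 29)*11 = (√62 - 29)*11 = (-29 + √62)*11 = -319 + 11*√62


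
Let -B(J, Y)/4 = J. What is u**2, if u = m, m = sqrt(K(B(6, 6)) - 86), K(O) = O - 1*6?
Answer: -116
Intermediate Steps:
B(J, Y) = -4*J
K(O) = -6 + O (K(O) = O - 6 = -6 + O)
m = 2*I*sqrt(29) (m = sqrt((-6 - 4*6) - 86) = sqrt((-6 - 24) - 86) = sqrt(-30 - 86) = sqrt(-116) = 2*I*sqrt(29) ≈ 10.77*I)
u = 2*I*sqrt(29) ≈ 10.77*I
u**2 = (2*I*sqrt(29))**2 = -116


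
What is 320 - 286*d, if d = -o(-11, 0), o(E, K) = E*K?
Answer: 320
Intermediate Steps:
d = 0 (d = -(-11)*0 = -1*0 = 0)
320 - 286*d = 320 - 286*0 = 320 + 0 = 320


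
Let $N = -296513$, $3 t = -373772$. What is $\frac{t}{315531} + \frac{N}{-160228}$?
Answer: $\frac{220788390193}{151670703204} \approx 1.4557$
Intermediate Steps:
$t = - \frac{373772}{3}$ ($t = \frac{1}{3} \left(-373772\right) = - \frac{373772}{3} \approx -1.2459 \cdot 10^{5}$)
$\frac{t}{315531} + \frac{N}{-160228} = - \frac{373772}{3 \cdot 315531} - \frac{296513}{-160228} = \left(- \frac{373772}{3}\right) \frac{1}{315531} - - \frac{296513}{160228} = - \frac{373772}{946593} + \frac{296513}{160228} = \frac{220788390193}{151670703204}$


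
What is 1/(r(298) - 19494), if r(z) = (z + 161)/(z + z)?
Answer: -596/11617965 ≈ -5.1300e-5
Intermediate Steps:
r(z) = (161 + z)/(2*z) (r(z) = (161 + z)/((2*z)) = (161 + z)*(1/(2*z)) = (161 + z)/(2*z))
1/(r(298) - 19494) = 1/((½)*(161 + 298)/298 - 19494) = 1/((½)*(1/298)*459 - 19494) = 1/(459/596 - 19494) = 1/(-11617965/596) = -596/11617965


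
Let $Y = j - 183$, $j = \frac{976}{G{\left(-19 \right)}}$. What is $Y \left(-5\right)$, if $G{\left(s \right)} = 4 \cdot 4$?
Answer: $610$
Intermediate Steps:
$G{\left(s \right)} = 16$
$j = 61$ ($j = \frac{976}{16} = 976 \cdot \frac{1}{16} = 61$)
$Y = -122$ ($Y = 61 - 183 = -122$)
$Y \left(-5\right) = \left(-122\right) \left(-5\right) = 610$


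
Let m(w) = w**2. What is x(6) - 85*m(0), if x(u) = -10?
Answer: -10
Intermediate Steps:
x(6) - 85*m(0) = -10 - 85*0**2 = -10 - 85*0 = -10 + 0 = -10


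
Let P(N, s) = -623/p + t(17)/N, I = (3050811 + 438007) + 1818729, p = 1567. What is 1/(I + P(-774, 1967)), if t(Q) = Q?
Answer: 1212858/6437300330485 ≈ 1.8841e-7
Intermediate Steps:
I = 5307547 (I = 3488818 + 1818729 = 5307547)
P(N, s) = -623/1567 + 17/N
1/(I + P(-774, 1967)) = 1/(5307547 + (-623/1567 + 17/(-774))) = 1/(5307547 + (-623/1567 + 17*(-1/774))) = 1/(5307547 + (-623/1567 - 17/774)) = 1/(5307547 - 508841/1212858) = 1/(6437300330485/1212858) = 1212858/6437300330485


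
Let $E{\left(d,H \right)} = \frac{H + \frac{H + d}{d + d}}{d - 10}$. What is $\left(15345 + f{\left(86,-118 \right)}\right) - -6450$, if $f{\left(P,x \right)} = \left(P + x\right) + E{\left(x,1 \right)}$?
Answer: $\frac{657416351}{30208} \approx 21763.0$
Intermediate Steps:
$E{\left(d,H \right)} = \frac{H + \frac{H + d}{2 d}}{-10 + d}$
$f{\left(P,x \right)} = P + x + \frac{1 + 3 x}{2 x \left(-10 + x\right)}$ ($f{\left(P,x \right)} = \left(P + x\right) + \frac{1 + x + 2 \cdot 1 x}{2 x \left(-10 + x\right)} = \left(P + x\right) + \frac{1 + x + 2 x}{2 x \left(-10 + x\right)} = \left(P + x\right) + \frac{1 + 3 x}{2 x \left(-10 + x\right)} = P + x + \frac{1 + 3 x}{2 x \left(-10 + x\right)}$)
$\left(15345 + f{\left(86,-118 \right)}\right) - -6450 = \left(15345 + \frac{1 + 3 \left(-118\right) + 2 \left(-118\right) \left(-10 - 118\right) \left(86 - 118\right)}{2 \left(-118\right) \left(-10 - 118\right)}\right) - -6450 = \left(15345 + \frac{1}{2} \left(- \frac{1}{118}\right) \frac{1}{-128} \left(1 - 354 + 2 \left(-118\right) \left(-128\right) \left(-32\right)\right)\right) + \left(-30 + 6480\right) = \left(15345 + \frac{1}{2} \left(- \frac{1}{118}\right) \left(- \frac{1}{128}\right) \left(1 - 354 - 966656\right)\right) + 6450 = \left(15345 + \frac{1}{2} \left(- \frac{1}{118}\right) \left(- \frac{1}{128}\right) \left(-967009\right)\right) + 6450 = \left(15345 - \frac{967009}{30208}\right) + 6450 = \frac{462574751}{30208} + 6450 = \frac{657416351}{30208}$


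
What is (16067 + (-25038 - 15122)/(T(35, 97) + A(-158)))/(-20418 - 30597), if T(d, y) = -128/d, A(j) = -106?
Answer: -10511791/32632595 ≈ -0.32213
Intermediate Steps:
(16067 + (-25038 - 15122)/(T(35, 97) + A(-158)))/(-20418 - 30597) = (16067 + (-25038 - 15122)/(-128/35 - 106))/(-20418 - 30597) = (16067 - 40160/(-128*1/35 - 106))/(-51015) = (16067 - 40160/(-128/35 - 106))*(-1/51015) = (16067 - 40160/(-3838/35))*(-1/51015) = (16067 - 40160*(-35/3838))*(-1/51015) = (16067 + 702800/1919)*(-1/51015) = (31535373/1919)*(-1/51015) = -10511791/32632595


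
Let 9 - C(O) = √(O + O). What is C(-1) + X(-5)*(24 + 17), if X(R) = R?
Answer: -196 - I*√2 ≈ -196.0 - 1.4142*I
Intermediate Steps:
C(O) = 9 - √2*√O (C(O) = 9 - √(O + O) = 9 - √(2*O) = 9 - √2*√O)
C(-1) + X(-5)*(24 + 17) = (9 - √2*√(-1)) - 5*(24 + 17) = (9 - √2*I) - 5*41 = (9 - I*√2) - 205 = -196 - I*√2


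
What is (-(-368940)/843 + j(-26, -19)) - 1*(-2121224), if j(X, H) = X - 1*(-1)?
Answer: 596179899/281 ≈ 2.1216e+6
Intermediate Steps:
j(X, H) = 1 + X (j(X, H) = X + 1 = 1 + X)
(-(-368940)/843 + j(-26, -19)) - 1*(-2121224) = (-(-368940)/843 + (1 - 26)) - 1*(-2121224) = (-(-368940)/843 - 25) + 2121224 = (-780*(-473/843) - 25) + 2121224 = (122980/281 - 25) + 2121224 = 115955/281 + 2121224 = 596179899/281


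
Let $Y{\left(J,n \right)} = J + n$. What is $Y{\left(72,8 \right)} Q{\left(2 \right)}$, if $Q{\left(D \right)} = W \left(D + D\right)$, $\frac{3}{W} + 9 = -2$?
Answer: $- \frac{960}{11} \approx -87.273$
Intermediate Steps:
$W = - \frac{3}{11}$ ($W = \frac{3}{-9 - 2} = \frac{3}{-11} = 3 \left(- \frac{1}{11}\right) = - \frac{3}{11} \approx -0.27273$)
$Q{\left(D \right)} = - \frac{6 D}{11}$ ($Q{\left(D \right)} = - \frac{3 \left(D + D\right)}{11} = - \frac{3 \cdot 2 D}{11} = - \frac{6 D}{11}$)
$Y{\left(72,8 \right)} Q{\left(2 \right)} = \left(72 + 8\right) \left(\left(- \frac{6}{11}\right) 2\right) = 80 \left(- \frac{12}{11}\right) = - \frac{960}{11}$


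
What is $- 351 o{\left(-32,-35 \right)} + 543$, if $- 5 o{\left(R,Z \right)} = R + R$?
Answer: $- \frac{19749}{5} \approx -3949.8$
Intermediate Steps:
$o{\left(R,Z \right)} = - \frac{2 R}{5}$ ($o{\left(R,Z \right)} = - \frac{R + R}{5} = - \frac{2 R}{5}$)
$- 351 o{\left(-32,-35 \right)} + 543 = - 351 \left(\left(- \frac{2}{5}\right) \left(-32\right)\right) + 543 = \left(-351\right) \frac{64}{5} + 543 = - \frac{22464}{5} + 543 = - \frac{19749}{5}$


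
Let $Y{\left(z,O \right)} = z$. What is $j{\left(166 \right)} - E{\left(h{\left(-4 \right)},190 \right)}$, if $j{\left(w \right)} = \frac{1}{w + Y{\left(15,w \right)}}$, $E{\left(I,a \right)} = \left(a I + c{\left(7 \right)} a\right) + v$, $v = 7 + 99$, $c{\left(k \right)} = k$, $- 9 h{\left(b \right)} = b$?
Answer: $- \frac{2476795}{1629} \approx -1520.4$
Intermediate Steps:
$h{\left(b \right)} = - \frac{b}{9}$
$v = 106$
$E{\left(I,a \right)} = 106 + 7 a + I a$ ($E{\left(I,a \right)} = \left(a I + 7 a\right) + 106 = \left(I a + 7 a\right) + 106 = \left(7 a + I a\right) + 106 = 106 + 7 a + I a$)
$j{\left(w \right)} = \frac{1}{15 + w}$ ($j{\left(w \right)} = \frac{1}{w + 15} = \frac{1}{15 + w}$)
$j{\left(166 \right)} - E{\left(h{\left(-4 \right)},190 \right)} = \frac{1}{15 + 166} - \left(106 + 7 \cdot 190 + \left(- \frac{1}{9}\right) \left(-4\right) 190\right) = \frac{1}{181} - \left(106 + 1330 + \frac{4}{9} \cdot 190\right) = \frac{1}{181} - \left(106 + 1330 + \frac{760}{9}\right) = \frac{1}{181} - \frac{13684}{9} = - \frac{2476795}{1629}$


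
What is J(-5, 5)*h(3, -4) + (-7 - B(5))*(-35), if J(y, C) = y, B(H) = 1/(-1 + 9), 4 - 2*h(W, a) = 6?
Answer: 2035/8 ≈ 254.38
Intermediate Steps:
h(W, a) = -1 (h(W, a) = 2 - ½*6 = 2 - 3 = -1)
B(H) = ⅛ (B(H) = 1/8 = ⅛)
J(-5, 5)*h(3, -4) + (-7 - B(5))*(-35) = -5*(-1) + (-7 - 1*⅛)*(-35) = 5 + (-7 - ⅛)*(-35) = 5 - 57/8*(-35) = 5 + 1995/8 = 2035/8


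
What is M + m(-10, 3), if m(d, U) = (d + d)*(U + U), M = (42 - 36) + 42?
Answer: -72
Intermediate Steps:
M = 48 (M = 6 + 42 = 48)
m(d, U) = 4*U*d (m(d, U) = (2*d)*(2*U) = 4*U*d)
M + m(-10, 3) = 48 + 4*3*(-10) = 48 - 120 = -72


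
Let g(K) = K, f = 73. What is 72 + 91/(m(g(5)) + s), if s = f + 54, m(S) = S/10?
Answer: 18542/255 ≈ 72.714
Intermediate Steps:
m(S) = S/10
s = 127 (s = 73 + 54 = 127)
72 + 91/(m(g(5)) + s) = 72 + 91/((⅒)*5 + 127) = 72 + 91/(½ + 127) = 72 + 91/(255/2) = 72 + (2/255)*91 = 72 + 182/255 = 18542/255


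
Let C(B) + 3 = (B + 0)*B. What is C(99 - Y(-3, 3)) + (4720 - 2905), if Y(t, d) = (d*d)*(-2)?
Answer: 15501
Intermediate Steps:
Y(t, d) = -2*d² (Y(t, d) = d²*(-2) = -2*d²)
C(B) = -3 + B² (C(B) = -3 + (B + 0)*B = -3 + B*B = -3 + B²)
C(99 - Y(-3, 3)) + (4720 - 2905) = (-3 + (99 - (-2)*3²)²) + (4720 - 2905) = (-3 + (99 - (-2)*9)²) + 1815 = (-3 + (99 - 1*(-18))²) + 1815 = (-3 + (99 + 18)²) + 1815 = (-3 + 117²) + 1815 = (-3 + 13689) + 1815 = 13686 + 1815 = 15501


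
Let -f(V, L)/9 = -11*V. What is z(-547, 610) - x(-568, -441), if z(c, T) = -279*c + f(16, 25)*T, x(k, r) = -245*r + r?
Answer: 1011249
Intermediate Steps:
x(k, r) = -244*r
f(V, L) = 99*V (f(V, L) = -(-99)*V = 99*V)
z(c, T) = -279*c + 1584*T (z(c, T) = -279*c + (99*16)*T = -279*c + 1584*T)
z(-547, 610) - x(-568, -441) = (-279*(-547) + 1584*610) - (-244)*(-441) = (152613 + 966240) - 1*107604 = 1118853 - 107604 = 1011249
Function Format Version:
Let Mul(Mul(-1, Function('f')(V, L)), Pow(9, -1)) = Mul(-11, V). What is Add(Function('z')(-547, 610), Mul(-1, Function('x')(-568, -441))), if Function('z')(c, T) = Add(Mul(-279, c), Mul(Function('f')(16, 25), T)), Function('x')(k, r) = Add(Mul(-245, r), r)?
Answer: 1011249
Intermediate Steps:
Function('x')(k, r) = Mul(-244, r)
Function('f')(V, L) = Mul(99, V) (Function('f')(V, L) = Mul(-9, Mul(-11, V)) = Mul(99, V))
Function('z')(c, T) = Add(Mul(-279, c), Mul(1584, T)) (Function('z')(c, T) = Add(Mul(-279, c), Mul(Mul(99, 16), T)) = Add(Mul(-279, c), Mul(1584, T)))
Add(Function('z')(-547, 610), Mul(-1, Function('x')(-568, -441))) = Add(Add(Mul(-279, -547), Mul(1584, 610)), Mul(-1, Mul(-244, -441))) = Add(Add(152613, 966240), Mul(-1, 107604)) = Add(1118853, -107604) = 1011249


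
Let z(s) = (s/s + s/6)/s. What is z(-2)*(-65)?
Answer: 65/3 ≈ 21.667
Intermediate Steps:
z(s) = (1 + s/6)/s (z(s) = (1 + s*(1/6))/s = (1 + s/6)/s)
z(-2)*(-65) = ((1/6)*(6 - 2)/(-2))*(-65) = ((1/6)*(-1/2)*4)*(-65) = -1/3*(-65) = 65/3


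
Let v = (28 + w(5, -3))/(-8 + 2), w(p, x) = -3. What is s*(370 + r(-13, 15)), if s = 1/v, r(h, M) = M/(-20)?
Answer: -4431/50 ≈ -88.620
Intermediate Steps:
r(h, M) = -M/20 (r(h, M) = M*(-1/20) = -M/20)
v = -25/6 (v = (28 - 3)/(-8 + 2) = 25/(-6) = 25*(-⅙) = -25/6 ≈ -4.1667)
s = -6/25 (s = 1/(-25/6) = -6/25 ≈ -0.24000)
s*(370 + r(-13, 15)) = -6*(370 - 1/20*15)/25 = -6*(370 - ¾)/25 = -6/25*1477/4 = -4431/50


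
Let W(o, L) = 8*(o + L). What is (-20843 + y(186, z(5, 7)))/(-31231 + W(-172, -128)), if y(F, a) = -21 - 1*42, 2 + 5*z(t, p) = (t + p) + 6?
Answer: 20906/33631 ≈ 0.62163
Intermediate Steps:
z(t, p) = ⅘ + p/5 + t/5 (z(t, p) = -⅖ + ((t + p) + 6)/5 = -⅖ + ((p + t) + 6)/5 = -⅖ + (6 + p + t)/5 = -⅖ + (6/5 + p/5 + t/5) = ⅘ + p/5 + t/5)
y(F, a) = -63 (y(F, a) = -21 - 42 = -63)
W(o, L) = 8*L + 8*o (W(o, L) = 8*(L + o) = 8*L + 8*o)
(-20843 + y(186, z(5, 7)))/(-31231 + W(-172, -128)) = (-20843 - 63)/(-31231 + (8*(-128) + 8*(-172))) = -20906/(-31231 + (-1024 - 1376)) = -20906/(-31231 - 2400) = -20906/(-33631) = -20906*(-1/33631) = 20906/33631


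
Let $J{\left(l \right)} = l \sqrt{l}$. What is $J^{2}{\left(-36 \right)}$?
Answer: $-46656$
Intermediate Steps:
$J{\left(l \right)} = l^{\frac{3}{2}}$
$J^{2}{\left(-36 \right)} = \left(\left(-36\right)^{\frac{3}{2}}\right)^{2} = \left(- 216 i\right)^{2} = -46656$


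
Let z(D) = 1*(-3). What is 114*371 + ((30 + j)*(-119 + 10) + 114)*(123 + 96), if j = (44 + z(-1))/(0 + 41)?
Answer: -672741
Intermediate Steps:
z(D) = -3
j = 1 (j = (44 - 3)/(0 + 41) = 41/41 = 41*(1/41) = 1)
114*371 + ((30 + j)*(-119 + 10) + 114)*(123 + 96) = 114*371 + ((30 + 1)*(-119 + 10) + 114)*(123 + 96) = 42294 + (31*(-109) + 114)*219 = 42294 + (-3379 + 114)*219 = 42294 - 3265*219 = 42294 - 715035 = -672741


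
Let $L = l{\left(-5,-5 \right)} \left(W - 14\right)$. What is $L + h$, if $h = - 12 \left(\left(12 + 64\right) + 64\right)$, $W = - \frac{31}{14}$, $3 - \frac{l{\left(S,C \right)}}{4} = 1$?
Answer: $- \frac{12668}{7} \approx -1809.7$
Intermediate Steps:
$l{\left(S,C \right)} = 8$ ($l{\left(S,C \right)} = 12 - 4 = 8$)
$W = - \frac{31}{14}$ ($W = \left(-31\right) \frac{1}{14} = - \frac{31}{14} \approx -2.2143$)
$h = -1680$ ($h = - 12 \left(76 + 64\right) = \left(-12\right) 140 = -1680$)
$L = - \frac{908}{7}$ ($L = 8 \left(- \frac{31}{14} - 14\right) = 8 \left(- \frac{227}{14}\right) = - \frac{908}{7} \approx -129.71$)
$L + h = - \frac{908}{7} - 1680 = - \frac{12668}{7}$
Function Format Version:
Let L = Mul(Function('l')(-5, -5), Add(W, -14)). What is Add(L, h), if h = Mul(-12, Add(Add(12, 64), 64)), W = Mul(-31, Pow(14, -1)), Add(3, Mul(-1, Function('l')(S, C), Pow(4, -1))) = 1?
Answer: Rational(-12668, 7) ≈ -1809.7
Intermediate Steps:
Function('l')(S, C) = 8 (Function('l')(S, C) = Add(12, Mul(-4, 1)) = Add(12, -4) = 8)
W = Rational(-31, 14) (W = Mul(-31, Rational(1, 14)) = Rational(-31, 14) ≈ -2.2143)
h = -1680 (h = Mul(-12, Add(76, 64)) = Mul(-12, 140) = -1680)
L = Rational(-908, 7) (L = Mul(8, Add(Rational(-31, 14), -14)) = Mul(8, Rational(-227, 14)) = Rational(-908, 7) ≈ -129.71)
Add(L, h) = Add(Rational(-908, 7), -1680) = Rational(-12668, 7)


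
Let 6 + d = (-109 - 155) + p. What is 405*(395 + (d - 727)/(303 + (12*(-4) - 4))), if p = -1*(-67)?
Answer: 39777075/251 ≈ 1.5847e+5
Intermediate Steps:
p = 67
d = -203 (d = -6 + ((-109 - 155) + 67) = -6 + (-264 + 67) = -6 - 197 = -203)
405*(395 + (d - 727)/(303 + (12*(-4) - 4))) = 405*(395 + (-203 - 727)/(303 + (12*(-4) - 4))) = 405*(395 - 930/(303 + (-48 - 4))) = 405*(395 - 930/(303 - 52)) = 405*(395 - 930/251) = 405*(98215/251) = 39777075/251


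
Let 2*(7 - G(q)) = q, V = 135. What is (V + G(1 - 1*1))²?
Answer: 20164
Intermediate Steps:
G(q) = 7 - q/2
(V + G(1 - 1*1))² = (135 + (7 - (1 - 1*1)/2))² = (135 + (7 - (1 - 1)/2))² = (135 + (7 - ½*0))² = (135 + (7 + 0))² = (135 + 7)² = 142² = 20164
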